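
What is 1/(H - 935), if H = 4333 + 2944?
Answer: 1/6342 ≈ 0.00015768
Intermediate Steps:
H = 7277
1/(H - 935) = 1/(7277 - 935) = 1/6342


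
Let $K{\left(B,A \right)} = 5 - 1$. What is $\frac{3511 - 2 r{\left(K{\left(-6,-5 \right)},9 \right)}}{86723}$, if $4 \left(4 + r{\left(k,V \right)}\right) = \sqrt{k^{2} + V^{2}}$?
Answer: $\frac{3519}{86723} - \frac{\sqrt{97}}{173446} \approx 0.040521$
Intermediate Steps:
$K{\left(B,A \right)} = 4$ ($K{\left(B,A \right)} = 5 - 1 = 4$)
$r{\left(k,V \right)} = -4 + \frac{\sqrt{V^{2} + k^{2}}}{4}$ ($r{\left(k,V \right)} = -4 + \frac{\sqrt{k^{2} + V^{2}}}{4} = -4 + \frac{\sqrt{V^{2} + k^{2}}}{4}$)
$\frac{3511 - 2 r{\left(K{\left(-6,-5 \right)},9 \right)}}{86723} = \frac{3511 - 2 \left(-4 + \frac{\sqrt{9^{2} + 4^{2}}}{4}\right)}{86723} = \left(3511 - 2 \left(-4 + \frac{\sqrt{81 + 16}}{4}\right)\right) \frac{1}{86723} = \left(3511 - 2 \left(-4 + \frac{\sqrt{97}}{4}\right)\right) \frac{1}{86723} = \left(3511 - \left(-8 + \frac{\sqrt{97}}{2}\right)\right) \frac{1}{86723} = \left(3511 + \left(8 - \frac{\sqrt{97}}{2}\right)\right) \frac{1}{86723} = \left(3519 - \frac{\sqrt{97}}{2}\right) \frac{1}{86723} = \frac{3519}{86723} - \frac{\sqrt{97}}{173446}$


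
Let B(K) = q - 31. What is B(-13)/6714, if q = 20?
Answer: -11/6714 ≈ -0.0016384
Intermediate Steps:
B(K) = -11 (B(K) = 20 - 31 = -11)
B(-13)/6714 = -11/6714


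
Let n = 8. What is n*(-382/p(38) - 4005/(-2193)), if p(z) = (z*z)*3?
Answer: 11007956/791673 ≈ 13.905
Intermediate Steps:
p(z) = 3*z² (p(z) = z²*3 = 3*z²)
n*(-382/p(38) - 4005/(-2193)) = 8*(-382/(3*38²) - 4005/(-2193)) = 8*(-382/(3*1444) - 4005*(-1/2193)) = 8*(-382/4332 + 1335/731) = 8*(-382*1/4332 + 1335/731) = 8*(-191/2166 + 1335/731) = 8*(2751989/1583346) = 11007956/791673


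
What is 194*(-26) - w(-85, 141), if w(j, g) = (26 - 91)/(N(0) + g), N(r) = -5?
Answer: -685919/136 ≈ -5043.5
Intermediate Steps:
w(j, g) = -65/(-5 + g) (w(j, g) = (26 - 91)/(-5 + g) = -65/(-5 + g))
194*(-26) - w(-85, 141) = 194*(-26) - (-65)/(-5 + 141) = -5044 - (-65)/136 = -5044 - 1*(-65/136) = -5044 + 65/136 = -685919/136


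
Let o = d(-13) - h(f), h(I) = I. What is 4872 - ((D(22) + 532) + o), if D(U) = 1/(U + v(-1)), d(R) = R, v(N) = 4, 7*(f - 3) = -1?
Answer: 792759/182 ≈ 4355.8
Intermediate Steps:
f = 20/7 (f = 3 + (⅐)*(-1) = 3 - ⅐ = 20/7 ≈ 2.8571)
o = -111/7 (o = -13 - 1*20/7 = -13 - 20/7 = -111/7 ≈ -15.857)
D(U) = 1/(4 + U) (D(U) = 1/(U + 4) = 1/(4 + U))
4872 - ((D(22) + 532) + o) = 4872 - ((1/(4 + 22) + 532) - 111/7) = 4872 - ((1/26 + 532) - 111/7) = 4872 - (13833/26 - 111/7) = 4872 - 1*93945/182 = 4872 - 93945/182 = 792759/182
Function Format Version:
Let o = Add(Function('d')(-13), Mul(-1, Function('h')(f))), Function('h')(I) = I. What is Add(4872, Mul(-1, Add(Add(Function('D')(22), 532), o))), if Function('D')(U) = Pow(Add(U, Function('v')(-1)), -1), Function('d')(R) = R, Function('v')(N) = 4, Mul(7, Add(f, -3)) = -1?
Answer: Rational(792759, 182) ≈ 4355.8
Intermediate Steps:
f = Rational(20, 7) (f = Add(3, Mul(Rational(1, 7), -1)) = Add(3, Rational(-1, 7)) = Rational(20, 7) ≈ 2.8571)
o = Rational(-111, 7) (o = Add(-13, Mul(-1, Rational(20, 7))) = Add(-13, Rational(-20, 7)) = Rational(-111, 7) ≈ -15.857)
Function('D')(U) = Pow(Add(4, U), -1) (Function('D')(U) = Pow(Add(U, 4), -1) = Pow(Add(4, U), -1))
Add(4872, Mul(-1, Add(Add(Function('D')(22), 532), o))) = Add(4872, Mul(-1, Add(Add(Pow(Add(4, 22), -1), 532), Rational(-111, 7)))) = Add(4872, Mul(-1, Add(Add(Pow(26, -1), 532), Rational(-111, 7)))) = Add(4872, Mul(-1, Add(Add(Rational(1, 26), 532), Rational(-111, 7)))) = Add(4872, Mul(-1, Add(Rational(13833, 26), Rational(-111, 7)))) = Add(4872, Mul(-1, Rational(93945, 182))) = Add(4872, Rational(-93945, 182)) = Rational(792759, 182)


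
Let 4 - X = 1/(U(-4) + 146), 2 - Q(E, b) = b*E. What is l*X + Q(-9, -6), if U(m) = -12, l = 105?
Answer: 49207/134 ≈ 367.22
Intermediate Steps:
Q(E, b) = 2 - E*b (Q(E, b) = 2 - b*E = 2 - E*b)
X = 535/134 (X = 4 - 1/(-12 + 146) = 4 - 1/134 = 535/134 ≈ 3.9925)
l*X + Q(-9, -6) = 105*(535/134) + (2 - 1*(-9)*(-6)) = 56175/134 + (2 - 54) = 56175/134 - 52 = 49207/134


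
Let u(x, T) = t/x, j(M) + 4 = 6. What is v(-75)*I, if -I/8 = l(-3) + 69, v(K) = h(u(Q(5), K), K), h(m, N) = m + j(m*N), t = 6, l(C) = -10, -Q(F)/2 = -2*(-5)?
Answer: -4012/5 ≈ -802.40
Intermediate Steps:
Q(F) = -20 (Q(F) = -(-4)*(-5) = -2*10 = -20)
j(M) = 2 (j(M) = -4 + 6 = 2)
u(x, T) = 6/x
h(m, N) = 2 + m (h(m, N) = m + 2 = 2 + m)
v(K) = 17/10 (v(K) = 2 + 6/(-20) = 2 + 6*(-1/20) = 2 - 3/10 = 17/10)
I = -472 (I = -8*(-10 + 69) = -8*59 = -472)
v(-75)*I = (17/10)*(-472) = -4012/5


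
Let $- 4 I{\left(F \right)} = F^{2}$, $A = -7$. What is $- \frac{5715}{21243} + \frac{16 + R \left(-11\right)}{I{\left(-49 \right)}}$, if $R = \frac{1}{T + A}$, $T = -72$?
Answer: $- \frac{397451595}{1343116999} \approx -0.29592$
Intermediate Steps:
$R = - \frac{1}{79}$ ($R = \frac{1}{-72 - 7} = \frac{1}{-79} = - \frac{1}{79} \approx -0.012658$)
$I{\left(F \right)} = - \frac{F^{2}}{4}$
$- \frac{5715}{21243} + \frac{16 + R \left(-11\right)}{I{\left(-49 \right)}} = - \frac{5715}{21243} + \frac{16 - - \frac{11}{79}}{\left(- \frac{1}{4}\right) \left(-49\right)^{2}} = \left(-5715\right) \frac{1}{21243} + \frac{16 + \frac{11}{79}}{\left(- \frac{1}{4}\right) 2401} = - \frac{1905}{7081} + \frac{1275}{79 \left(- \frac{2401}{4}\right)} = - \frac{1905}{7081} + \frac{1275}{79} \left(- \frac{4}{2401}\right) = - \frac{1905}{7081} - \frac{5100}{189679} = - \frac{397451595}{1343116999}$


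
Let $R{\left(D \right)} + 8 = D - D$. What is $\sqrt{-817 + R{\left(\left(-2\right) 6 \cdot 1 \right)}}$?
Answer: $5 i \sqrt{33} \approx 28.723 i$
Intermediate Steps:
$R{\left(D \right)} = -8$ ($R{\left(D \right)} = -8 + \left(D - D\right) = -8 + 0 = -8$)
$\sqrt{-817 + R{\left(\left(-2\right) 6 \cdot 1 \right)}} = \sqrt{-817 - 8} = \sqrt{-825} = 5 i \sqrt{33}$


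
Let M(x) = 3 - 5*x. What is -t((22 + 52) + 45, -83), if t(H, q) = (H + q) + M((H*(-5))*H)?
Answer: -354064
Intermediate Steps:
t(H, q) = 3 + H + q + 25*H² (t(H, q) = (H + q) + (3 - 5*H*(-5)*H) = (H + q) + (3 - 5*(-5*H)*H) = (H + q) + (3 - (-25)*H²) = (H + q) + (3 + 25*H²) = 3 + H + q + 25*H²)
-t((22 + 52) + 45, -83) = -(3 + ((22 + 52) + 45) - 83 + 25*((22 + 52) + 45)²) = -(3 + (74 + 45) - 83 + 25*(74 + 45)²) = -(3 + 119 - 83 + 25*119²) = -(3 + 119 - 83 + 25*14161) = -(3 + 119 - 83 + 354025) = -1*354064 = -354064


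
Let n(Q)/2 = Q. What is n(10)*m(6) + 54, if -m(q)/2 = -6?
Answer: 294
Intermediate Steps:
m(q) = 12 (m(q) = -2*(-6) = 12)
n(Q) = 2*Q
n(10)*m(6) + 54 = (2*10)*12 + 54 = 20*12 + 54 = 240 + 54 = 294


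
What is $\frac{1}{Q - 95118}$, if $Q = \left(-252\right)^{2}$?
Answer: $- \frac{1}{31614} \approx -3.1632 \cdot 10^{-5}$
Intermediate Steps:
$Q = 63504$
$\frac{1}{Q - 95118} = \frac{1}{63504 - 95118} = \frac{1}{-31614} = - \frac{1}{31614}$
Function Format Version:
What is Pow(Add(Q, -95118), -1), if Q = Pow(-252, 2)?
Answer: Rational(-1, 31614) ≈ -3.1632e-5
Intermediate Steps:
Q = 63504
Pow(Add(Q, -95118), -1) = Pow(Add(63504, -95118), -1) = Pow(-31614, -1) = Rational(-1, 31614)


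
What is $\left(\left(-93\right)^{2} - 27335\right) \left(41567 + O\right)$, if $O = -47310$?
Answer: $107313698$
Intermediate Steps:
$\left(\left(-93\right)^{2} - 27335\right) \left(41567 + O\right) = \left(\left(-93\right)^{2} - 27335\right) \left(41567 - 47310\right) = \left(8649 - 27335\right) \left(-5743\right) = \left(-18686\right) \left(-5743\right) = 107313698$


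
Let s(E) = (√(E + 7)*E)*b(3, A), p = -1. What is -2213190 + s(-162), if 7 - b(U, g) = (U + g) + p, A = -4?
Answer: -2213190 - 1458*I*√155 ≈ -2.2132e+6 - 18152.0*I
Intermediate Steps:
b(U, g) = 8 - U - g (b(U, g) = 7 - ((U + g) - 1) = 7 - (-1 + U + g) = 7 + (1 - U - g) = 8 - U - g)
s(E) = 9*E*√(7 + E) (s(E) = (√(E + 7)*E)*(8 - 1*3 - 1*(-4)) = (√(7 + E)*E)*(8 - 3 + 4) = (E*√(7 + E))*9 = 9*E*√(7 + E))
-2213190 + s(-162) = -2213190 + 9*(-162)*√(7 - 162) = -2213190 + 9*(-162)*√(-155) = -2213190 + 9*(-162)*(I*√155) = -2213190 - 1458*I*√155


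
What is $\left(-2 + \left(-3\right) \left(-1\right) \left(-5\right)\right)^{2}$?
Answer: $289$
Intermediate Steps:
$\left(-2 + \left(-3\right) \left(-1\right) \left(-5\right)\right)^{2} = \left(-2 + 3 \left(-5\right)\right)^{2} = \left(-2 - 15\right)^{2} = \left(-17\right)^{2} = 289$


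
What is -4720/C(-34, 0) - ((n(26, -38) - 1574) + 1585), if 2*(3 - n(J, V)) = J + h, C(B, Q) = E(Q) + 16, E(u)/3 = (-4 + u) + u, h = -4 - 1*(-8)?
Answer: -1179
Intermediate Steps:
h = 4 (h = -4 + 8 = 4)
E(u) = -12 + 6*u (E(u) = 3*((-4 + u) + u) = 3*(-4 + 2*u) = -12 + 6*u)
C(B, Q) = 4 + 6*Q (C(B, Q) = (-12 + 6*Q) + 16 = 4 + 6*Q)
n(J, V) = 1 - J/2 (n(J, V) = 3 - (J + 4)/2 = 3 - (4 + J)/2 = 3 + (-2 - J/2) = 1 - J/2)
-4720/C(-34, 0) - ((n(26, -38) - 1574) + 1585) = -4720/(4 + 6*0) - (((1 - 1/2*26) - 1574) + 1585) = -4720/(4 + 0) - (((1 - 13) - 1574) + 1585) = -4720/4 - ((-12 - 1574) + 1585) = -4720*1/4 - (-1586 + 1585) = -1180 - 1*(-1) = -1180 + 1 = -1179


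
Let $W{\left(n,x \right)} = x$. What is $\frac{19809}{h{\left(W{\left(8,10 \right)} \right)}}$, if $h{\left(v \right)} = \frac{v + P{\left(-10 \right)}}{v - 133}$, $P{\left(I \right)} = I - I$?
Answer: $- \frac{2436507}{10} \approx -2.4365 \cdot 10^{5}$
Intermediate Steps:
$P{\left(I \right)} = 0$
$h{\left(v \right)} = \frac{v}{-133 + v}$ ($h{\left(v \right)} = \frac{v + 0}{v - 133} = \frac{v}{-133 + v}$)
$\frac{19809}{h{\left(W{\left(8,10 \right)} \right)}} = \frac{19809}{10 \frac{1}{-133 + 10}} = \frac{19809}{10 \frac{1}{-123}} = \frac{19809}{10 \left(- \frac{1}{123}\right)} = \frac{19809}{- \frac{10}{123}} = 19809 \left(- \frac{123}{10}\right) = - \frac{2436507}{10}$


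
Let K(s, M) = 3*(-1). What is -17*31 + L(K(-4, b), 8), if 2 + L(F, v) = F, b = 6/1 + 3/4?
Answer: -532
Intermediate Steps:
b = 27/4 (b = 6*1 + 3*(¼) = 6 + ¾ = 27/4 ≈ 6.7500)
K(s, M) = -3
L(F, v) = -2 + F
-17*31 + L(K(-4, b), 8) = -17*31 + (-2 - 3) = -527 - 5 = -532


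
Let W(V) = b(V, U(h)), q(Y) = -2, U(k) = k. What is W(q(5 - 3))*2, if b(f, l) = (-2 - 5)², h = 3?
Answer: 98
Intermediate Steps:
b(f, l) = 49 (b(f, l) = (-7)² = 49)
W(V) = 49
W(q(5 - 3))*2 = 49*2 = 98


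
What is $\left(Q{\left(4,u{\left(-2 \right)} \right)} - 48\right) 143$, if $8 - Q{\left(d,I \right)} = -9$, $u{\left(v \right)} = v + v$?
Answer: $-4433$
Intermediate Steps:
$u{\left(v \right)} = 2 v$
$Q{\left(d,I \right)} = 17$ ($Q{\left(d,I \right)} = 8 - -9 = 8 + 9 = 17$)
$\left(Q{\left(4,u{\left(-2 \right)} \right)} - 48\right) 143 = \left(17 - 48\right) 143 = \left(-31\right) 143 = -4433$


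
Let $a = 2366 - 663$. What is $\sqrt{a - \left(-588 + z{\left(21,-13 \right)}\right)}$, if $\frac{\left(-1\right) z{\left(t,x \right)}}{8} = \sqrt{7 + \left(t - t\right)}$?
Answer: $\sqrt{2291 + 8 \sqrt{7}} \approx 48.085$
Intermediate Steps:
$z{\left(t,x \right)} = - 8 \sqrt{7}$ ($z{\left(t,x \right)} = - 8 \sqrt{7 + \left(t - t\right)} = - 8 \sqrt{7 + 0} = - 8 \sqrt{7}$)
$a = 1703$ ($a = 2366 - 663 = 1703$)
$\sqrt{a - \left(-588 + z{\left(21,-13 \right)}\right)} = \sqrt{1703 + \left(12 \cdot 49 - - 8 \sqrt{7}\right)} = \sqrt{1703 + \left(588 + 8 \sqrt{7}\right)} = \sqrt{2291 + 8 \sqrt{7}}$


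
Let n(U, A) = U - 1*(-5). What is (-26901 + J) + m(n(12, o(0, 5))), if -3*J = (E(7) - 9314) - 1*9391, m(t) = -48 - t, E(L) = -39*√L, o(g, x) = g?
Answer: -20731 + 13*√7 ≈ -20697.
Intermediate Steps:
n(U, A) = 5 + U (n(U, A) = U + 5 = 5 + U)
J = 6235 + 13*√7 (J = -((-39*√7 - 9314) - 1*9391)/3 = -((-9314 - 39*√7) - 9391)/3 = -(-18705 - 39*√7)/3 = 6235 + 13*√7 ≈ 6269.4)
(-26901 + J) + m(n(12, o(0, 5))) = (-26901 + (6235 + 13*√7)) + (-48 - (5 + 12)) = (-20666 + 13*√7) + (-48 - 1*17) = (-20666 + 13*√7) + (-48 - 17) = (-20666 + 13*√7) - 65 = -20731 + 13*√7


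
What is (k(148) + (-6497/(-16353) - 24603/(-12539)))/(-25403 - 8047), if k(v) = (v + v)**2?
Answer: -8983083996107/3429465715575 ≈ -2.6194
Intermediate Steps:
k(v) = 4*v**2 (k(v) = (2*v)**2 = 4*v**2)
(k(148) + (-6497/(-16353) - 24603/(-12539)))/(-25403 - 8047) = (4*148**2 + (-6497/(-16353) - 24603/(-12539)))/(-25403 - 8047) = (4*21904 + (-6497*(-1/16353) - 24603*(-1/12539)))/(-33450) = (87616 + (6497/16353 + 24603/12539))*(-1/33450) = (87616 + 483798742/205050267)*(-1/33450) = (17966167992214/205050267)*(-1/33450) = -8983083996107/3429465715575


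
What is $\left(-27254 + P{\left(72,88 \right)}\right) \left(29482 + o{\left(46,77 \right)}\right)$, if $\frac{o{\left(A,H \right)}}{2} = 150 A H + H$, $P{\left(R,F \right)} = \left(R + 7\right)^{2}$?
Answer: $-22951155068$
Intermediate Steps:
$P{\left(R,F \right)} = \left(7 + R\right)^{2}$
$o{\left(A,H \right)} = 2 H + 300 A H$ ($o{\left(A,H \right)} = 2 \left(150 A H + H\right) = 2 \left(H + 150 A H\right) = 2 H + 300 A H$)
$\left(-27254 + P{\left(72,88 \right)}\right) \left(29482 + o{\left(46,77 \right)}\right) = \left(-27254 + \left(7 + 72\right)^{2}\right) \left(29482 + 2 \cdot 77 \left(1 + 150 \cdot 46\right)\right) = \left(-27254 + 79^{2}\right) \left(29482 + 2 \cdot 77 \left(1 + 6900\right)\right) = \left(-27254 + 6241\right) \left(29482 + 2 \cdot 77 \cdot 6901\right) = - 21013 \left(29482 + 1062754\right) = \left(-21013\right) 1092236 = -22951155068$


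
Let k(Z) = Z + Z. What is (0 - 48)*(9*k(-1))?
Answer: 864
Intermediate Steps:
k(Z) = 2*Z
(0 - 48)*(9*k(-1)) = (0 - 48)*(9*(2*(-1))) = -432*(-2) = -48*(-18) = 864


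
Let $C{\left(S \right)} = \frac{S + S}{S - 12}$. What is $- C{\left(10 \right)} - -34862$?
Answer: $34872$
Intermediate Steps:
$C{\left(S \right)} = \frac{2 S}{-12 + S}$
$- C{\left(10 \right)} - -34862 = - \frac{2 \cdot 10}{-12 + 10} - -34862 = - \frac{2 \cdot 10}{-2} + 34862 = - \frac{2 \cdot 10 \left(-1\right)}{2} + 34862 = \left(-1\right) \left(-10\right) + 34862 = 10 + 34862 = 34872$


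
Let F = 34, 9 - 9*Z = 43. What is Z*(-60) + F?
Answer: 782/3 ≈ 260.67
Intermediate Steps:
Z = -34/9 (Z = 1 - 1/9*43 = 1 - 43/9 = -34/9 ≈ -3.7778)
Z*(-60) + F = -34/9*(-60) + 34 = 680/3 + 34 = 782/3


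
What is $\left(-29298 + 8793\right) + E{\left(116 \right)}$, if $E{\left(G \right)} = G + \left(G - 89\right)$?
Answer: $-20362$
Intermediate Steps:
$E{\left(G \right)} = -89 + 2 G$ ($E{\left(G \right)} = G + \left(-89 + G\right) = -89 + 2 G$)
$\left(-29298 + 8793\right) + E{\left(116 \right)} = \left(-29298 + 8793\right) + \left(-89 + 2 \cdot 116\right) = -20505 + \left(-89 + 232\right) = -20505 + 143 = -20362$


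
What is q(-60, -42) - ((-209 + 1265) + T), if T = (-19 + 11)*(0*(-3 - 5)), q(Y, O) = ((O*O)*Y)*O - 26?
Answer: 4444198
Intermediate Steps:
q(Y, O) = -26 + Y*O³ (q(Y, O) = (O²*Y)*O - 26 = (Y*O²)*O - 26 = Y*O³ - 26 = -26 + Y*O³)
T = 0 (T = -0*(-8) = -8*0 = 0)
q(-60, -42) - ((-209 + 1265) + T) = (-26 - 60*(-42)³) - ((-209 + 1265) + 0) = (-26 - 60*(-74088)) - (1056 + 0) = (-26 + 4445280) - 1*1056 = 4445254 - 1056 = 4444198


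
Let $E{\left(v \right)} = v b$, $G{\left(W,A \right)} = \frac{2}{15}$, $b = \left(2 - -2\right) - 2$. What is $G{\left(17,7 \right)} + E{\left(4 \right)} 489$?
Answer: $\frac{58682}{15} \approx 3912.1$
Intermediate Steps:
$b = 2$ ($b = \left(2 + 2\right) - 2 = 4 - 2 = 2$)
$G{\left(W,A \right)} = \frac{2}{15}$ ($G{\left(W,A \right)} = 2 \cdot \frac{1}{15} = \frac{2}{15}$)
$E{\left(v \right)} = 2 v$ ($E{\left(v \right)} = v 2 = 2 v$)
$G{\left(17,7 \right)} + E{\left(4 \right)} 489 = \frac{2}{15} + 2 \cdot 4 \cdot 489 = \frac{2}{15} + 8 \cdot 489 = \frac{2}{15} + 3912 = \frac{58682}{15}$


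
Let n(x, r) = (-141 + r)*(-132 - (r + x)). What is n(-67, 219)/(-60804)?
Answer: 1846/5067 ≈ 0.36432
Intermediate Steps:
n(x, r) = (-141 + r)*(-132 - r - x) (n(x, r) = (-141 + r)*(-132 + (-r - x)) = (-141 + r)*(-132 - r - x))
n(-67, 219)/(-60804) = (18612 - 1*219**2 + 9*219 + 141*(-67) - 1*219*(-67))/(-60804) = (18612 - 1*47961 + 1971 - 9447 + 14673)*(-1/60804) = (18612 - 47961 + 1971 - 9447 + 14673)*(-1/60804) = -22152*(-1/60804) = 1846/5067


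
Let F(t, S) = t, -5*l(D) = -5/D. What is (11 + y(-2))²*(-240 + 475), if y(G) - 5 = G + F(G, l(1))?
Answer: 33840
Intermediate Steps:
l(D) = 1/D (l(D) = -(-1)/D = 1/D)
y(G) = 5 + 2*G (y(G) = 5 + (G + G) = 5 + 2*G)
(11 + y(-2))²*(-240 + 475) = (11 + (5 + 2*(-2)))²*(-240 + 475) = (11 + (5 - 4))²*235 = (11 + 1)²*235 = 12²*235 = 144*235 = 33840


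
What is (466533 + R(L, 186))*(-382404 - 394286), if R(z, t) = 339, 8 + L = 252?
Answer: -362614813680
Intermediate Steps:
L = 244 (L = -8 + 252 = 244)
(466533 + R(L, 186))*(-382404 - 394286) = (466533 + 339)*(-382404 - 394286) = 466872*(-776690) = -362614813680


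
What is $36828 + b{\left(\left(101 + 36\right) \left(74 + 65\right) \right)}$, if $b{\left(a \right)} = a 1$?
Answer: $55871$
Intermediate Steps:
$b{\left(a \right)} = a$
$36828 + b{\left(\left(101 + 36\right) \left(74 + 65\right) \right)} = 36828 + \left(101 + 36\right) \left(74 + 65\right) = 36828 + 137 \cdot 139 = 36828 + 19043 = 55871$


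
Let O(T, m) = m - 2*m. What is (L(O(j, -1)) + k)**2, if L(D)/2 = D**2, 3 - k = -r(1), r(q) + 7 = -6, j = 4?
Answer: 64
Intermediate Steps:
r(q) = -13 (r(q) = -7 - 6 = -13)
O(T, m) = -m
k = -10 (k = 3 - (-1)*(-13) = 3 - 1*13 = 3 - 13 = -10)
L(D) = 2*D**2
(L(O(j, -1)) + k)**2 = (2*(-1*(-1))**2 - 10)**2 = (2*1**2 - 10)**2 = (2*1 - 10)**2 = (2 - 10)**2 = (-8)**2 = 64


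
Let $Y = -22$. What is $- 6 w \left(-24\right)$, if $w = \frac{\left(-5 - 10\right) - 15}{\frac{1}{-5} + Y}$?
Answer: $\frac{7200}{37} \approx 194.59$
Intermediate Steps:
$w = \frac{50}{37}$ ($w = \frac{\left(-5 - 10\right) - 15}{\frac{1}{-5} - 22} = \frac{\left(-5 - 10\right) - 15}{- \frac{1}{5} - 22} = \frac{-15 - 15}{- \frac{111}{5}} = \left(-30\right) \left(- \frac{5}{111}\right) = \frac{50}{37} \approx 1.3514$)
$- 6 w \left(-24\right) = \left(-6\right) \frac{50}{37} \left(-24\right) = \left(- \frac{300}{37}\right) \left(-24\right) = \frac{7200}{37}$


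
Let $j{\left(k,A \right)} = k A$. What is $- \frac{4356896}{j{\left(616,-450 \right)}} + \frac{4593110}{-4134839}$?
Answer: $\frac{1046365837984}{71636085675} \approx 14.607$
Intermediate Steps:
$j{\left(k,A \right)} = A k$
$- \frac{4356896}{j{\left(616,-450 \right)}} + \frac{4593110}{-4134839} = - \frac{4356896}{\left(-450\right) 616} + \frac{4593110}{-4134839} = - \frac{4356896}{-277200} + 4593110 \left(- \frac{1}{4134839}\right) = \left(-4356896\right) \left(- \frac{1}{277200}\right) - \frac{4593110}{4134839} = \frac{272306}{17325} - \frac{4593110}{4134839} = \frac{1046365837984}{71636085675}$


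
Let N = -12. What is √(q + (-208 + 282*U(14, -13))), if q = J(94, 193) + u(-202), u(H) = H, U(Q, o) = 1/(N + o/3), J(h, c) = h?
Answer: I*√16330/7 ≈ 18.256*I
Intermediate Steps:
U(Q, o) = 1/(-12 + o/3)
q = -108 (q = 94 - 202 = -108)
√(q + (-208 + 282*U(14, -13))) = √(-108 + (-208 + 282*(3/(-36 - 13)))) = √(-108 + (-208 + 282*(3/(-49)))) = √(-108 + (-208 + 282*(3*(-1/49)))) = √(-108 + (-208 + 282*(-3/49))) = √(-108 + (-208 - 846/49)) = √(-108 - 11038/49) = √(-16330/49) = I*√16330/7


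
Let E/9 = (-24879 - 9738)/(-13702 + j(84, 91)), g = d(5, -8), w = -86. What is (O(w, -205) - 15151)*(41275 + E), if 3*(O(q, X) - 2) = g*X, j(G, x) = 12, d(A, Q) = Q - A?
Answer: -12093750587473/20535 ≈ -5.8893e+8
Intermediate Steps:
g = -13 (g = -8 - 1*5 = -8 - 5 = -13)
O(q, X) = 2 - 13*X/3 (O(q, X) = 2 + (-13*X)/3 = 2 - 13*X/3)
E = 311553/13690 (E = 9*((-24879 - 9738)/(-13702 + 12)) = 9*(-34617/(-13690)) = 9*(-34617*(-1/13690)) = 9*(34617/13690) = 311553/13690 ≈ 22.758)
(O(w, -205) - 15151)*(41275 + E) = ((2 - 13/3*(-205)) - 15151)*(41275 + 311553/13690) = ((2 + 2665/3) - 15151)*(565366303/13690) = (2671/3 - 15151)*(565366303/13690) = -42782/3*565366303/13690 = -12093750587473/20535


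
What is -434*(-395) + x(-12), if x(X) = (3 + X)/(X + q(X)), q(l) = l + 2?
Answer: 3771469/22 ≈ 1.7143e+5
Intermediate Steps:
q(l) = 2 + l
x(X) = (3 + X)/(2 + 2*X) (x(X) = (3 + X)/(X + (2 + X)) = (3 + X)/(2 + 2*X))
-434*(-395) + x(-12) = -434*(-395) + (3 - 12)/(2*(1 - 12)) = 171430 + (1/2)*(-9)/(-11) = 171430 + (1/2)*(-1/11)*(-9) = 171430 + 9/22 = 3771469/22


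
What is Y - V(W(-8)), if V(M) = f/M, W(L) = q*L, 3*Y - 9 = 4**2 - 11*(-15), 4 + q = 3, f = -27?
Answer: 1601/24 ≈ 66.708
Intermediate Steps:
q = -1 (q = -4 + 3 = -1)
Y = 190/3 (Y = 3 + (4**2 - 11*(-15))/3 = 3 + (16 + 165)/3 = 3 + (1/3)*181 = 3 + 181/3 = 190/3 ≈ 63.333)
W(L) = -L
V(M) = -27/M
Y - V(W(-8)) = 190/3 - (-27)/((-1*(-8))) = 190/3 - (-27)/8 = 190/3 - 1*(-27/8) = 190/3 + 27/8 = 1601/24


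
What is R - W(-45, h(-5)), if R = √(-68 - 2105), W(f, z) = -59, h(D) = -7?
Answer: 59 + I*√2173 ≈ 59.0 + 46.615*I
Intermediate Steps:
R = I*√2173 (R = √(-2173) = I*√2173 ≈ 46.615*I)
R - W(-45, h(-5)) = I*√2173 - 1*(-59) = I*√2173 + 59 = 59 + I*√2173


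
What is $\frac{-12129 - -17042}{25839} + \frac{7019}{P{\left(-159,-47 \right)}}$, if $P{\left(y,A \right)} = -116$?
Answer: $- \frac{6234277}{103356} \approx -60.318$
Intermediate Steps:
$\frac{-12129 - -17042}{25839} + \frac{7019}{P{\left(-159,-47 \right)}} = \frac{-12129 - -17042}{25839} + \frac{7019}{-116} = \left(-12129 + 17042\right) \frac{1}{25839} + 7019 \left(- \frac{1}{116}\right) = 4913 \cdot \frac{1}{25839} - \frac{7019}{116} = \frac{4913}{25839} - \frac{7019}{116} = - \frac{6234277}{103356}$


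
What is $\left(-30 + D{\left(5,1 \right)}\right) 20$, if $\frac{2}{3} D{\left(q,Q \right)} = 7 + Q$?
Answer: $-360$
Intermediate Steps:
$D{\left(q,Q \right)} = \frac{21}{2} + \frac{3 Q}{2}$ ($D{\left(q,Q \right)} = \frac{3 \left(7 + Q\right)}{2} = \frac{21}{2} + \frac{3 Q}{2}$)
$\left(-30 + D{\left(5,1 \right)}\right) 20 = \left(-30 + \left(\frac{21}{2} + \frac{3}{2} \cdot 1\right)\right) 20 = \left(-30 + \left(\frac{21}{2} + \frac{3}{2}\right)\right) 20 = \left(-30 + 12\right) 20 = \left(-18\right) 20 = -360$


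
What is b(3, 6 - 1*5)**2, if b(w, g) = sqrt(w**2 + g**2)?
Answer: 10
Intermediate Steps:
b(w, g) = sqrt(g**2 + w**2)
b(3, 6 - 1*5)**2 = (sqrt((6 - 1*5)**2 + 3**2))**2 = (sqrt((6 - 5)**2 + 9))**2 = (sqrt(1**2 + 9))**2 = (sqrt(1 + 9))**2 = (sqrt(10))**2 = 10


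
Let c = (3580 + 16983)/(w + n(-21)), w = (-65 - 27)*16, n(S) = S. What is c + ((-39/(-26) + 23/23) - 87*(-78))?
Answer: 20229335/2986 ≈ 6774.7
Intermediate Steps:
w = -1472 (w = -92*16 = -1472)
c = -20563/1493 (c = (3580 + 16983)/(-1472 - 21) = 20563/(-1493) = 20563*(-1/1493) = -20563/1493 ≈ -13.773)
c + ((-39/(-26) + 23/23) - 87*(-78)) = -20563/1493 + ((-39/(-26) + 23/23) - 87*(-78)) = -20563/1493 + ((-39*(-1/26) + 23*(1/23)) + 6786) = -20563/1493 + ((3/2 + 1) + 6786) = -20563/1493 + (5/2 + 6786) = -20563/1493 + 13577/2 = 20229335/2986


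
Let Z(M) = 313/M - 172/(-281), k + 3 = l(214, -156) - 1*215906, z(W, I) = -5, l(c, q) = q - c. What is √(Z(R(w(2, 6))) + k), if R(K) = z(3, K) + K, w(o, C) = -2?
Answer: I*√836973335114/1967 ≈ 465.11*I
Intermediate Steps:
k = -216279 (k = -3 + ((-156 - 1*214) - 1*215906) = -3 + ((-156 - 214) - 215906) = -3 + (-370 - 215906) = -3 - 216276 = -216279)
R(K) = -5 + K
Z(M) = 172/281 + 313/M (Z(M) = 313/M - 172*(-1/281) = 313/M + 172/281 = 172/281 + 313/M)
√(Z(R(w(2, 6))) + k) = √((172/281 + 313/(-5 - 2)) - 216279) = √((172/281 + 313/(-7)) - 216279) = √((172/281 + 313*(-⅐)) - 216279) = √((172/281 - 313/7) - 216279) = √(-86749/1967 - 216279) = √(-425507542/1967) = I*√836973335114/1967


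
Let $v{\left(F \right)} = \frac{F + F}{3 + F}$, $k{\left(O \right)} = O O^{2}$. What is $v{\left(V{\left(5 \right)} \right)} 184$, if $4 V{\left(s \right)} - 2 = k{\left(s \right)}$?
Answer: $\frac{46736}{139} \approx 336.23$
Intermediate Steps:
$k{\left(O \right)} = O^{3}$
$V{\left(s \right)} = \frac{1}{2} + \frac{s^{3}}{4}$
$v{\left(F \right)} = \frac{2 F}{3 + F}$
$v{\left(V{\left(5 \right)} \right)} 184 = \frac{2 \left(\frac{1}{2} + \frac{5^{3}}{4}\right)}{3 + \left(\frac{1}{2} + \frac{5^{3}}{4}\right)} 184 = \frac{2 \left(\frac{1}{2} + \frac{1}{4} \cdot 125\right)}{3 + \left(\frac{1}{2} + \frac{1}{4} \cdot 125\right)} 184 = \frac{2 \left(\frac{1}{2} + \frac{125}{4}\right)}{3 + \left(\frac{1}{2} + \frac{125}{4}\right)} 184 = 2 \cdot \frac{127}{4} \frac{1}{3 + \frac{127}{4}} \cdot 184 = 2 \cdot \frac{127}{4} \frac{1}{\frac{139}{4}} \cdot 184 = 2 \cdot \frac{127}{4} \cdot \frac{4}{139} \cdot 184 = \frac{254}{139} \cdot 184 = \frac{46736}{139}$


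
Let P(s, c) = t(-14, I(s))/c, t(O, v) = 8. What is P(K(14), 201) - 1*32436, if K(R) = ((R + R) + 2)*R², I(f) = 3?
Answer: -6519628/201 ≈ -32436.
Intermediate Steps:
K(R) = R²*(2 + 2*R) (K(R) = (2*R + 2)*R² = (2 + 2*R)*R² = R²*(2 + 2*R))
P(s, c) = 8/c
P(K(14), 201) - 1*32436 = 8/201 - 1*32436 = 8*(1/201) - 32436 = 8/201 - 32436 = -6519628/201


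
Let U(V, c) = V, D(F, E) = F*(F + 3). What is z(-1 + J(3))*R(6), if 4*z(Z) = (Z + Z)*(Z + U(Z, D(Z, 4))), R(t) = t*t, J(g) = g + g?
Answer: 900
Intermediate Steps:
D(F, E) = F*(3 + F)
J(g) = 2*g
R(t) = t**2
z(Z) = Z**2 (z(Z) = ((Z + Z)*(Z + Z))/4 = ((2*Z)*(2*Z))/4 = (4*Z**2)/4 = Z**2)
z(-1 + J(3))*R(6) = (-1 + 2*3)**2*6**2 = (-1 + 6)**2*36 = 5**2*36 = 25*36 = 900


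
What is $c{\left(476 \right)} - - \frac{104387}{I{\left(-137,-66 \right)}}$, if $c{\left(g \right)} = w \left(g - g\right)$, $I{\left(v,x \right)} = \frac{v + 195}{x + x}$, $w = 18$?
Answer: $- \frac{6889542}{29} \approx -2.3757 \cdot 10^{5}$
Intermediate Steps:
$I{\left(v,x \right)} = \frac{195 + v}{2 x}$
$c{\left(g \right)} = 0$ ($c{\left(g \right)} = 18 \left(g - g\right) = 18 \cdot 0 = 0$)
$c{\left(476 \right)} - - \frac{104387}{I{\left(-137,-66 \right)}} = 0 - - \frac{104387}{\frac{1}{2} \frac{1}{-66} \left(195 - 137\right)} = 0 - - \frac{104387}{\frac{1}{2} \left(- \frac{1}{66}\right) 58} = 0 - - \frac{104387}{- \frac{29}{66}} = 0 - \left(-104387\right) \left(- \frac{66}{29}\right) = 0 - \frac{6889542}{29} = - \frac{6889542}{29}$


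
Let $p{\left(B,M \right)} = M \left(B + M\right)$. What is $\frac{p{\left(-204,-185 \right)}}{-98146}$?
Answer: $- \frac{71965}{98146} \approx -0.73324$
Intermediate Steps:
$\frac{p{\left(-204,-185 \right)}}{-98146} = \frac{\left(-185\right) \left(-204 - 185\right)}{-98146} = \left(-185\right) \left(-389\right) \left(- \frac{1}{98146}\right) = 71965 \left(- \frac{1}{98146}\right) = - \frac{71965}{98146}$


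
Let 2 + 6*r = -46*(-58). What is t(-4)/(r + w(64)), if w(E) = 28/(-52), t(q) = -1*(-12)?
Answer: 117/4327 ≈ 0.027040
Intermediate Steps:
t(q) = 12
w(E) = -7/13 (w(E) = 28*(-1/52) = -7/13)
r = 1333/3 (r = -1/3 + (-46*(-58))/6 = -1/3 + (1/6)*2668 = -1/3 + 1334/3 = 1333/3 ≈ 444.33)
t(-4)/(r + w(64)) = 12/(1333/3 - 7/13) = 12/(17308/39) = (39/17308)*12 = 117/4327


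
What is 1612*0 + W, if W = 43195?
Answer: 43195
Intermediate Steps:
1612*0 + W = 1612*0 + 43195 = 0 + 43195 = 43195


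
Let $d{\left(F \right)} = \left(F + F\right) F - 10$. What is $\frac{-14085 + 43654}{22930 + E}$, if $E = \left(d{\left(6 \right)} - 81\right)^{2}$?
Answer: $\frac{29569}{23291} \approx 1.2695$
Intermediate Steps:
$d{\left(F \right)} = -10 + 2 F^{2}$ ($d{\left(F \right)} = 2 F F - 10 = 2 F^{2} - 10 = -10 + 2 F^{2}$)
$E = 361$ ($E = \left(\left(-10 + 2 \cdot 6^{2}\right) - 81\right)^{2} = \left(\left(-10 + 2 \cdot 36\right) - 81\right)^{2} = \left(\left(-10 + 72\right) - 81\right)^{2} = \left(62 - 81\right)^{2} = \left(-19\right)^{2} = 361$)
$\frac{-14085 + 43654}{22930 + E} = \frac{-14085 + 43654}{22930 + 361} = \frac{29569}{23291}$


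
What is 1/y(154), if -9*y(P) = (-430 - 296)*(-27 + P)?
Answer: 3/30734 ≈ 9.7612e-5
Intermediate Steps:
y(P) = -2178 + 242*P/3 (y(P) = -(-430 - 296)*(-27 + P)/9 = -(-242)*(-27 + P)/3 = -(19602 - 726*P)/9 = -2178 + 242*P/3)
1/y(154) = 1/(-2178 + (242/3)*154) = 1/(-2178 + 37268/3) = 1/(30734/3) = 3/30734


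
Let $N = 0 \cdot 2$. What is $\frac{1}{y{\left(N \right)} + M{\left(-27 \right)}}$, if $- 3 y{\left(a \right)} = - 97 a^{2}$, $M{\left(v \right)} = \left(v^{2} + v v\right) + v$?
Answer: $\frac{1}{1431} \approx 0.00069881$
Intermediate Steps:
$N = 0$
$M{\left(v \right)} = v + 2 v^{2}$ ($M{\left(v \right)} = \left(v^{2} + v^{2}\right) + v = 2 v^{2} + v = v + 2 v^{2}$)
$y{\left(a \right)} = \frac{97 a^{2}}{3}$ ($y{\left(a \right)} = - \frac{\left(-97\right) a^{2}}{3} = \frac{97 a^{2}}{3}$)
$\frac{1}{y{\left(N \right)} + M{\left(-27 \right)}} = \frac{1}{\frac{97 \cdot 0^{2}}{3} - 27 \left(1 + 2 \left(-27\right)\right)} = \frac{1}{\frac{97}{3} \cdot 0 - 27 \left(1 - 54\right)} = \frac{1}{0 - -1431} = \frac{1}{0 + 1431} = \frac{1}{1431}$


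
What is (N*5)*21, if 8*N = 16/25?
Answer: 42/5 ≈ 8.4000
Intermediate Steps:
N = 2/25 (N = (16/25)/8 = (16*(1/25))/8 = (⅛)*(16/25) = 2/25 ≈ 0.080000)
(N*5)*21 = ((2/25)*5)*21 = (⅖)*21 = 42/5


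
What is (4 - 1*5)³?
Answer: -1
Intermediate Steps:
(4 - 1*5)³ = (4 - 5)³ = (-1)³ = -1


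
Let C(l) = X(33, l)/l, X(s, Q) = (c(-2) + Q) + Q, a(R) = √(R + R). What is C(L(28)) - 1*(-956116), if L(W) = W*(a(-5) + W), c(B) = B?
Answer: 379578845/397 + I*√10/11116 ≈ 9.5612e+5 + 0.00028448*I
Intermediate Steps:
a(R) = √2*√R (a(R) = √(2*R) = √2*√R)
X(s, Q) = -2 + 2*Q (X(s, Q) = (-2 + Q) + Q = -2 + 2*Q)
L(W) = W*(W + I*√10) (L(W) = W*(√2*√(-5) + W) = W*(√2*(I*√5) + W) = W*(I*√10 + W) = W*(W + I*√10))
C(l) = (-2 + 2*l)/l
C(L(28)) - 1*(-956116) = (2 - 2*1/(28*(28 + I*√10))) - 1*(-956116) = (2 - 2/(784 + 28*I*√10)) + 956116 = 956118 - 2/(784 + 28*I*√10)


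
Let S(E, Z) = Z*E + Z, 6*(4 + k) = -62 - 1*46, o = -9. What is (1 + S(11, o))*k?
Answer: 2354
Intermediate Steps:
k = -22 (k = -4 + (-62 - 1*46)/6 = -4 + (-62 - 46)/6 = -4 + (1/6)*(-108) = -4 - 18 = -22)
S(E, Z) = Z + E*Z (S(E, Z) = E*Z + Z = Z + E*Z)
(1 + S(11, o))*k = (1 - 9*(1 + 11))*(-22) = (1 - 9*12)*(-22) = (1 - 108)*(-22) = -107*(-22) = 2354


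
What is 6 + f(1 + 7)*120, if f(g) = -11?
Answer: -1314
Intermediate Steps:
6 + f(1 + 7)*120 = 6 - 11*120 = 6 - 1320 = -1314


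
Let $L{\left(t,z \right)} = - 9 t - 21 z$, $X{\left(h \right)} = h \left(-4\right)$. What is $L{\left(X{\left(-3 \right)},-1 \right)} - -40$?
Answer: $-47$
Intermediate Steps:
$X{\left(h \right)} = - 4 h$
$L{\left(t,z \right)} = - 21 z - 9 t$
$L{\left(X{\left(-3 \right)},-1 \right)} - -40 = \left(\left(-21\right) \left(-1\right) - 9 \left(\left(-4\right) \left(-3\right)\right)\right) - -40 = \left(21 - 108\right) + 40 = -87 + 40 = -47$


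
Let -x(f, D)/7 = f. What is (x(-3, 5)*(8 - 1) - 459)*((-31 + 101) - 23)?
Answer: -14664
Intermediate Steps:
x(f, D) = -7*f
(x(-3, 5)*(8 - 1) - 459)*((-31 + 101) - 23) = ((-7*(-3))*(8 - 1) - 459)*((-31 + 101) - 23) = (21*7 - 459)*(70 - 23) = (147 - 459)*47 = -312*47 = -14664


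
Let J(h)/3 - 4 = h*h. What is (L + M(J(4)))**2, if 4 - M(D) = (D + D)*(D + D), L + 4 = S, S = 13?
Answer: 206985769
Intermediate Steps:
J(h) = 12 + 3*h**2 (J(h) = 12 + 3*(h*h) = 12 + 3*h**2)
L = 9 (L = -4 + 13 = 9)
M(D) = 4 - 4*D**2 (M(D) = 4 - (D + D)*(D + D) = 4 - 2*D*2*D = 4 - 4*D**2)
(L + M(J(4)))**2 = (9 + (4 - 4*(12 + 3*4**2)**2))**2 = (9 + (4 - 4*(12 + 3*16)**2))**2 = (9 + (4 - 4*(12 + 48)**2))**2 = (9 + (4 - 4*60**2))**2 = (9 + (4 - 4*3600))**2 = (9 + (4 - 14400))**2 = (9 - 14396)**2 = (-14387)**2 = 206985769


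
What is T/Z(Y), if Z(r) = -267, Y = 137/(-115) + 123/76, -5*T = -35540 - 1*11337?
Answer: -46877/1335 ≈ -35.114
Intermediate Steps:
T = 46877/5 (T = -(-35540 - 1*11337)/5 = -(-35540 - 11337)/5 = -1/5*(-46877) = 46877/5 ≈ 9375.4)
Y = 3733/8740 (Y = 137*(-1/115) + 123*(1/76) = -137/115 + 123/76 = 3733/8740 ≈ 0.42712)
T/Z(Y) = (46877/5)/(-267) = (46877/5)*(-1/267) = -46877/1335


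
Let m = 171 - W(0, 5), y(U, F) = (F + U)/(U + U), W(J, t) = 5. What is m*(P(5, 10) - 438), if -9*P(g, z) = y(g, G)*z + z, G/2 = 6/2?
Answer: -219286/3 ≈ -73095.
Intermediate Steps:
G = 6 (G = 2*(6/2) = 2*(6*(1/2)) = 2*3 = 6)
y(U, F) = (F + U)/(2*U) (y(U, F) = (F + U)/((2*U)) = (F + U)*(1/(2*U)) = (F + U)/(2*U))
P(g, z) = -z/9 - z*(6 + g)/(18*g) (P(g, z) = -(((6 + g)/(2*g))*z + z)/9 = -(z*(6 + g)/(2*g) + z)/9 = -(z + z*(6 + g)/(2*g))/9 = -z/9 - z*(6 + g)/(18*g))
m = 166 (m = 171 - 1*5 = 171 - 5 = 166)
m*(P(5, 10) - 438) = 166*(-1/6*10*(2 + 5)/5 - 438) = 166*(-1/6*10*1/5*7 - 438) = 166*(-7/3 - 438) = 166*(-1321/3) = -219286/3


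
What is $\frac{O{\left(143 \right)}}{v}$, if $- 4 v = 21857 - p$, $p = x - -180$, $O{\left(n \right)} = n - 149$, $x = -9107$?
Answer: $\frac{3}{3848} \approx 0.00077963$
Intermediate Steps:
$O{\left(n \right)} = -149 + n$ ($O{\left(n \right)} = n - 149 = -149 + n$)
$p = -8927$ ($p = -9107 - -180 = -9107 + 180 = -8927$)
$v = -7696$ ($v = - \frac{21857 - -8927}{4} = - \frac{21857 + 8927}{4} = \left(- \frac{1}{4}\right) 30784 = -7696$)
$\frac{O{\left(143 \right)}}{v} = \frac{-149 + 143}{-7696} = \left(-6\right) \left(- \frac{1}{7696}\right) = \frac{3}{3848}$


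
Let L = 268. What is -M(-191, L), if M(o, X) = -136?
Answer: 136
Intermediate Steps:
-M(-191, L) = -1*(-136) = 136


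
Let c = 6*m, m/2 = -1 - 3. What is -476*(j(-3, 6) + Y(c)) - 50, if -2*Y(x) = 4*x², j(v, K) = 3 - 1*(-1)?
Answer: 2191454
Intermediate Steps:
j(v, K) = 4 (j(v, K) = 3 + 1 = 4)
m = -8 (m = 2*(-1 - 3) = 2*(-4) = -8)
c = -48 (c = 6*(-8) = -48)
Y(x) = -2*x²
-476*(j(-3, 6) + Y(c)) - 50 = -476*(4 - 2*(-48)²) - 50 = -476*(4 - 2*2304) - 50 = -476*(4 - 4608) - 50 = -476*(-4604) - 50 = -28*(-78268) - 50 = 2191504 - 50 = 2191454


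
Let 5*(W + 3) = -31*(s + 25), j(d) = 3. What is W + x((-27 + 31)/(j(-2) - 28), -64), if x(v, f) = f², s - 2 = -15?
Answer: 20093/5 ≈ 4018.6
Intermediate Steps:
s = -13 (s = 2 - 15 = -13)
W = -387/5 (W = -3 + (-31*(-13 + 25))/5 = -3 + (-31*12)/5 = -3 + (⅕)*(-372) = -3 - 372/5 = -387/5 ≈ -77.400)
W + x((-27 + 31)/(j(-2) - 28), -64) = -387/5 + (-64)² = -387/5 + 4096 = 20093/5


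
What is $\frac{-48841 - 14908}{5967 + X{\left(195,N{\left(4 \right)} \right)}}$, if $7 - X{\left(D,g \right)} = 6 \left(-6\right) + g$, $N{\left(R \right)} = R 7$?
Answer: $- \frac{63749}{5982} \approx -10.657$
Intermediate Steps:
$N{\left(R \right)} = 7 R$
$X{\left(D,g \right)} = 43 - g$ ($X{\left(D,g \right)} = 7 - \left(6 \left(-6\right) + g\right) = 7 - \left(-36 + g\right) = 43 - g$)
$\frac{-48841 - 14908}{5967 + X{\left(195,N{\left(4 \right)} \right)}} = \frac{-48841 - 14908}{5967 + \left(43 - 7 \cdot 4\right)} = - \frac{63749}{5967 + \left(43 - 28\right)} = - \frac{63749}{5967 + 15} = - \frac{63749}{5982}$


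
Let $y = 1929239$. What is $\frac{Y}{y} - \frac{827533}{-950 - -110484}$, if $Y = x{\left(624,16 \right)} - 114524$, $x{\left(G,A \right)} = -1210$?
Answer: $- \frac{1609185745343}{211317264626} \approx -7.615$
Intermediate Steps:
$Y = -115734$ ($Y = -1210 - 114524 = -115734$)
$\frac{Y}{y} - \frac{827533}{-950 - -110484} = - \frac{115734}{1929239} - \frac{827533}{-950 - -110484} = \left(-115734\right) \frac{1}{1929239} - \frac{827533}{-950 + 110484} = - \frac{115734}{1929239} - \frac{827533}{109534} = - \frac{1609185745343}{211317264626}$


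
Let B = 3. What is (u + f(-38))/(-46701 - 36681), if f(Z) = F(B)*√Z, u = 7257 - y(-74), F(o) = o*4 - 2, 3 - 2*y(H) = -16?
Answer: -1115/12828 - 5*I*√38/41691 ≈ -0.086919 - 0.0007393*I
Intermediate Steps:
y(H) = 19/2 (y(H) = 3/2 - ½*(-16) = 3/2 + 8 = 19/2)
F(o) = -2 + 4*o (F(o) = 4*o - 2 = -2 + 4*o)
u = 14495/2 (u = 7257 - 1*19/2 = 7257 - 19/2 = 14495/2 ≈ 7247.5)
f(Z) = 10*√Z (f(Z) = (-2 + 4*3)*√Z = (-2 + 12)*√Z = 10*√Z)
(u + f(-38))/(-46701 - 36681) = (14495/2 + 10*√(-38))/(-46701 - 36681) = (14495/2 + 10*(I*√38))/(-83382) = (14495/2 + 10*I*√38)*(-1/83382) = -1115/12828 - 5*I*√38/41691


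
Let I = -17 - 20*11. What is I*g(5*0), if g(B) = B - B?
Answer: 0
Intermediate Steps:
g(B) = 0
I = -237 (I = -17 - 220 = -237)
I*g(5*0) = -237*0 = 0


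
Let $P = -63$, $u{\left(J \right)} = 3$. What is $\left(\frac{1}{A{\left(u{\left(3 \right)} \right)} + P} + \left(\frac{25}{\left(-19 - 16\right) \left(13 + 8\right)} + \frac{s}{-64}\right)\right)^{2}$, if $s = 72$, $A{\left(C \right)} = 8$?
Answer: $\frac{5797451881}{4183502400} \approx 1.3858$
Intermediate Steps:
$\left(\frac{1}{A{\left(u{\left(3 \right)} \right)} + P} + \left(\frac{25}{\left(-19 - 16\right) \left(13 + 8\right)} + \frac{s}{-64}\right)\right)^{2} = \left(\frac{1}{8 - 63} + \left(\frac{25}{\left(-19 - 16\right) \left(13 + 8\right)} + \frac{72}{-64}\right)\right)^{2} = \left(\frac{1}{-55} + \left(\frac{25}{\left(-35\right) 21} + 72 \left(- \frac{1}{64}\right)\right)\right)^{2} = \left(- \frac{1}{55} - \left(\frac{9}{8} - \frac{25}{-735}\right)\right)^{2} = \left(- \frac{1}{55} + \left(25 \left(- \frac{1}{735}\right) - \frac{9}{8}\right)\right)^{2} = \left(- \frac{1}{55} - \frac{1363}{1176}\right)^{2} = \left(- \frac{76141}{64680}\right)^{2} = \frac{5797451881}{4183502400}$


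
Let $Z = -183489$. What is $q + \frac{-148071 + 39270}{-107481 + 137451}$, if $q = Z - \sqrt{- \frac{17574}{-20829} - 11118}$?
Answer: $- \frac{611030459}{3330} - \frac{4 i \sqrt{33494080393}}{6943} \approx -1.8349 \cdot 10^{5} - 105.44 i$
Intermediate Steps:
$q = -183489 - \frac{4 i \sqrt{33494080393}}{6943}$ ($q = -183489 - \sqrt{- \frac{17574}{-20829} - 11118} = -183489 - \sqrt{\left(-17574\right) \left(- \frac{1}{20829}\right) - 11118} = -183489 - \sqrt{\frac{5858}{6943} - 11118} = -183489 - \sqrt{- \frac{77186416}{6943}} = -183489 - \frac{4 i \sqrt{33494080393}}{6943} \approx -1.8349 \cdot 10^{5} - 105.44 i$)
$q + \frac{-148071 + 39270}{-107481 + 137451} = \left(-183489 - \frac{4 i \sqrt{33494080393}}{6943}\right) + \frac{-148071 + 39270}{-107481 + 137451} = \left(-183489 - \frac{4 i \sqrt{33494080393}}{6943}\right) - \frac{108801}{29970} = \left(-183489 - \frac{4 i \sqrt{33494080393}}{6943}\right) - \frac{12089}{3330} = - \frac{611030459}{3330} - \frac{4 i \sqrt{33494080393}}{6943}$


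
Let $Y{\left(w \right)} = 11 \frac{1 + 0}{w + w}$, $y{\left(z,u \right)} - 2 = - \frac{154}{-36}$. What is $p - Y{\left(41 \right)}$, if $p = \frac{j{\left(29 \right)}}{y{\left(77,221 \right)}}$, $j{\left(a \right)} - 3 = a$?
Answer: $\frac{45989}{9266} \approx 4.9632$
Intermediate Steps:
$j{\left(a \right)} = 3 + a$
$y{\left(z,u \right)} = \frac{113}{18}$ ($y{\left(z,u \right)} = 2 - \frac{154}{-36} = 2 - - \frac{77}{18} = 2 + \frac{77}{18} = \frac{113}{18}$)
$p = \frac{576}{113}$ ($p = \frac{3 + 29}{\frac{113}{18}} = 32 \cdot \frac{18}{113} = \frac{576}{113} \approx 5.0973$)
$Y{\left(w \right)} = \frac{11}{2 w}$ ($Y{\left(w \right)} = 11 \cdot 1 \frac{1}{2 w} = 11 \frac{1}{2 w} = \frac{11}{2 w}$)
$p - Y{\left(41 \right)} = \frac{576}{113} - \frac{11}{2 \cdot 41} = \frac{576}{113} - \frac{11}{2} \cdot \frac{1}{41} = \frac{576}{113} - \frac{11}{82} = \frac{45989}{9266}$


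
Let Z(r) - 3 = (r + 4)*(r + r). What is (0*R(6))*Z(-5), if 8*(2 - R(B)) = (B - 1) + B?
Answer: 0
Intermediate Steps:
Z(r) = 3 + 2*r*(4 + r) (Z(r) = 3 + (r + 4)*(r + r) = 3 + (4 + r)*(2*r) = 3 + 2*r*(4 + r))
R(B) = 17/8 - B/4 (R(B) = 2 - ((B - 1) + B)/8 = 2 - ((-1 + B) + B)/8 = 2 - (-1 + 2*B)/8 = 2 + (⅛ - B/4) = 17/8 - B/4)
(0*R(6))*Z(-5) = (0*(17/8 - ¼*6))*(3 + 2*(-5)² + 8*(-5)) = (0*(17/8 - 3/2))*(3 + 2*25 - 40) = (0*(5/8))*(3 + 50 - 40) = 0*13 = 0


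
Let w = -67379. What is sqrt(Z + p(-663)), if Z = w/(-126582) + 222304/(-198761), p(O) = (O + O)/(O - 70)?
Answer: sqrt(270049906077173873130)/14860564926 ≈ 1.1058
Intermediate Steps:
p(O) = 2*O/(-70 + O) (p(O) = (2*O)/(-70 + O) = 2*O/(-70 + O))
Z = -202018733/344651574 (Z = -67379/(-126582) + 222304/(-198761) = -67379*(-1/126582) + 222304*(-1/198761) = 923/1734 - 222304/198761 = -202018733/344651574 ≈ -0.58615)
sqrt(Z + p(-663)) = sqrt(-202018733/344651574 + 2*(-663)/(-70 - 663)) = sqrt(-202018733/344651574 + 2*(-663)/(-733)) = sqrt(-202018733/344651574 + 2*(-663)*(-1/733)) = sqrt(-202018733/344651574 + 1326/733) = sqrt(308928255835/252629603742) = sqrt(270049906077173873130)/14860564926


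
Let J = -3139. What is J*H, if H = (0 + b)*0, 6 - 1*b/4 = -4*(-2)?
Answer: 0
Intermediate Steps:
b = -8 (b = 24 - (-16)*(-2) = 24 - 4*8 = 24 - 32 = -8)
H = 0 (H = (0 - 8)*0 = -8*0 = 0)
J*H = -3139*0 = 0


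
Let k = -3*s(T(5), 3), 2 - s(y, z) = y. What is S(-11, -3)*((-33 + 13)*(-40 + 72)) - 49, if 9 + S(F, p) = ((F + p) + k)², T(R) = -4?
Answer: -649649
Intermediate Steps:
s(y, z) = 2 - y
k = -18 (k = -3*(2 - 1*(-4)) = -3*(2 + 4) = -3*6 = -18)
S(F, p) = -9 + (-18 + F + p)² (S(F, p) = -9 + ((F + p) - 18)² = -9 + (-18 + F + p)²)
S(-11, -3)*((-33 + 13)*(-40 + 72)) - 49 = (-9 + (-18 - 11 - 3)²)*((-33 + 13)*(-40 + 72)) - 49 = (-9 + (-32)²)*(-20*32) - 49 = (-9 + 1024)*(-640) - 49 = 1015*(-640) - 49 = -649600 - 49 = -649649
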